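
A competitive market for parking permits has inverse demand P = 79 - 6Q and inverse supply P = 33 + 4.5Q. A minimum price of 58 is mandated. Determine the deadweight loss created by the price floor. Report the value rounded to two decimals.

Free-market equilibrium: 79 - 6Q = 33 + 4.5Q gives Q* = 4.381, P* = 52.7143.
At P = 58, buyers demand (79 - 58)/6 = 3.5 while sellers would supply more, so the quantity traded is 3.5 at price 58.
The lost-trades triangle has base Q* - 3.5 = 0.881 and height equal to the gap between the curves at Q = 3.5, which is 58 - 48.75 = 9.25. DWL = (1/2)(0.881)(9.25) = 4.0744.

4.07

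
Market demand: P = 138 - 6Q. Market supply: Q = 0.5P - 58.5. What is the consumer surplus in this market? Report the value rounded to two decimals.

Rewriting supply in inverse form: P = 117 + 2Q.
Equilibrium: 138 - 6Q = 117 + 2Q, so Q* = 2.625 and P* = 122.25.
The demand choke price is 138, so CS = (1/2)(Q*)(138 - P*) = (1/2)(2.625)(15.75) = 20.6719.

20.67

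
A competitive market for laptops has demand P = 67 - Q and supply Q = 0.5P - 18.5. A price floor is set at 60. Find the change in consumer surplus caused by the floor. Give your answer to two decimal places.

Rewriting supply in inverse form: P = 37 + 2Q.
Free-market equilibrium: 67 - Q = 37 + 2Q gives Q* = 10, P* = 57.
At P = 60, buyers demand (67 - 60)/1 = 7 while sellers would supply more, so the quantity traded is 7 at price 60.
CS goes from (1/2)(10)(10) = 50 to 24.5 (computed as (67 - 60)(7) - (1/2)(1)(7)^2), a change of -25.5.

-25.50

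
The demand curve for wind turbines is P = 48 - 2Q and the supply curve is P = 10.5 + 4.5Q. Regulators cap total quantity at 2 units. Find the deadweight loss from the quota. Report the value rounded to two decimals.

46.17

Without the quota, 48 - 2Q = 10.5 + 4.5Q gives Q* = 5.7692.
At Q = 2 the demand price is 48 - 2(2) = 44 and the supply price is 10.5 + 4.5(2) = 19.5.
Deadweight loss is the triangle between the curves from 2 to 5.7692: (1/2)(44 - 19.5)(5.7692 - 2) = 46.1731.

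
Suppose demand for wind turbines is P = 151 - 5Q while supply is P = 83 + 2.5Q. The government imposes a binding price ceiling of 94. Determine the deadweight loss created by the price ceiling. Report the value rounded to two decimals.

81.67

Without the control, 151 - 5Q = 83 + 2.5Q so Q* = 9.0667 and P* = 105.6667.
At P = 94, sellers supply (94 - 83)/2.5 = 4.4 while buyers want more, so the quantity traded is 4.4 at price 94.
The lost-trades triangle has base Q* - 4.4 = 4.6667 and height equal to the gap between the curves at Q = 4.4, which is 129 - 94 = 35. DWL = (1/2)(4.6667)(35) = 81.6667.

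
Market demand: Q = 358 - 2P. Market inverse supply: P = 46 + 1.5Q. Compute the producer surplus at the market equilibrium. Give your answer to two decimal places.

3316.69

Rewriting demand in inverse form: P = 179 - 0.5Q.
Setting demand equal to supply, 133 = 2Q, so Q* = 66.5 and P* = 145.75.
The supply curve's price intercept is 46, so PS = (1/2)(Q*)(P* - 46) = (1/2)(66.5)(99.75) = 3316.6875.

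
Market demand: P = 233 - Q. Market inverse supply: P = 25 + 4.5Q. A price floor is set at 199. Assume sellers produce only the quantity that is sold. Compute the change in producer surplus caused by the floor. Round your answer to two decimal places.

Free-market equilibrium: 233 - Q = 25 + 4.5Q gives Q* = 37.8182, P* = 195.1818.
At P = 199, buyers demand (233 - 199)/1 = 34 while sellers would supply more, so the quantity traded is 34 at price 199.
PS goes from (1/2)(37.8182)(170.1818) = 3217.9835 to 3315 (computed as (199 - 25)(34) - (1/2)(4.5)(34)^2), a change of 97.0165.

97.02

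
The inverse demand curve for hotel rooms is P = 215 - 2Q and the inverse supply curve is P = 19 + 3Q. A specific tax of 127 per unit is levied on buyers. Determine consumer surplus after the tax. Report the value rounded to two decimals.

190.44

Pre-tax equilibrium: 215 - 2Q = 19 + 3Q gives Q* = 39.2, P* = 136.6.
A tax on buyers shifts demand down by 127: (215 - 127) - 2Q = 19 + 3Q, so Q_t = 13.8. Buyers pay P_b = 187.4; sellers receive P_s = P_b - 127 = 60.4.
CS = (1/2)(Q_t)(215 - P_b) = (1/2)(13.8)(27.6) = 190.44.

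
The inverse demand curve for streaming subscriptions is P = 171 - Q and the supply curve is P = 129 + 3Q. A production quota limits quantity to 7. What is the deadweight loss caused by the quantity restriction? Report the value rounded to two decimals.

Unrestricted equilibrium: Q* = (171 - 129)/(1 + 3) = 10.5.
At Q = 7 the demand price is 171 - (7) = 164 and the supply price is 129 + 3(7) = 150.
DWL = (1/2)(gap between curves at 7) x (Q* - 7) = (1/2)(14)(3.5) = 24.5.

24.50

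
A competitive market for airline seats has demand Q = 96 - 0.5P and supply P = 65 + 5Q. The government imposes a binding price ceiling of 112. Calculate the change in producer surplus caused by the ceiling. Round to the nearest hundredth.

-602.01

Rewriting demand in inverse form: P = 192 - 2Q.
Without the control, 192 - 2Q = 65 + 5Q so Q* = 18.1429 and P* = 155.7143.
At the ceiling price 112, quantity supplied is (112 - 65)/5 = 9.4; supply is the short side, so Q = 9.4 trades at P = 112.
PS goes from (1/2)(18.1429)(90.7143) = 822.9082 to 220.9 (computed as (112 - 65)(9.4) - (1/2)(5)(9.4)^2), a change of -602.0082.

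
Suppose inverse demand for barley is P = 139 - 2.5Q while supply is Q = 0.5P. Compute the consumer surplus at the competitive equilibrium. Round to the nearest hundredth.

Rewriting supply in inverse form: P = 2Q.
Setting demand equal to supply, 139 = 4.5Q, so Q* = 30.8889 and P* = 61.7778.
CS is the area between the demand curve and P* from 0 to Q*: (1/2)(30.8889)(77.2222) = 1192.6543.

1192.65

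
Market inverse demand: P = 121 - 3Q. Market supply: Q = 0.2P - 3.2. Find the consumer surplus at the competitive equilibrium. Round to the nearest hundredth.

Rewriting supply in inverse form: P = 16 + 5Q.
Setting demand equal to supply, 105 = 8Q, so Q* = 13.125 and P* = 81.625.
CS is the area between the demand curve and P* from 0 to Q*: (1/2)(13.125)(39.375) = 258.3984.

258.40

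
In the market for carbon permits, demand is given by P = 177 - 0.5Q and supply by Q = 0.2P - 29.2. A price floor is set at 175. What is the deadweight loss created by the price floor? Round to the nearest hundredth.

7.36

Rewriting supply in inverse form: P = 146 + 5Q.
Without the control, 177 - 0.5Q = 146 + 5Q so Q* = 5.6364 and P* = 174.1818.
At P = 175, buyers demand (177 - 175)/0.5 = 4 while sellers would supply more, so the quantity traded is 4 at price 175.
At Q = 4 the demand price is 175 and the supply price is 166. Deadweight loss is the triangle between the curves from 4 to 5.6364: (1/2)(175 - 166)(5.6364 - 4) = 7.3636.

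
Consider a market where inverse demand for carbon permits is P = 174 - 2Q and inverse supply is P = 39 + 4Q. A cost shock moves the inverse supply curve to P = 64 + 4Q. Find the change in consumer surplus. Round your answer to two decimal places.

Initial equilibrium: Q_0 = 22.5, P_0 = 129; CS_0 = (1/2)(22.5)(45) = 506.25, PS_0 = (1/2)(22.5)(90) = 1012.5.
New equilibrium: 174 - 2Q = 64 + 4Q gives Q_1 = 18.3333, P_1 = 137.3333; CS_1 = 336.1111, PS_1 = 672.2222.
Change in consumer surplus = 336.1111 - 506.25 = -170.1389.

-170.14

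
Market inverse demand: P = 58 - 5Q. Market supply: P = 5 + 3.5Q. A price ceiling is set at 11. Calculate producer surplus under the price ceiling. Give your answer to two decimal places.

5.14

Free-market equilibrium: 58 - 5Q = 5 + 3.5Q gives Q* = 6.2353, P* = 26.8235.
At P = 11, sellers supply (11 - 5)/3.5 = 1.7143 while buyers want more, so the quantity traded is 1.7143 at price 11.
PS is the triangle above supply below 11: (1/2)(1.7143)(11 - 5) = 5.1429.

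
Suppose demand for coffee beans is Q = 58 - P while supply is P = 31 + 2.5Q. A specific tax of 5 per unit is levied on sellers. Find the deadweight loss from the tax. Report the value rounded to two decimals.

3.57

Rewriting demand in inverse form: P = 58 - Q.
Without the tax, 58 - Q = 31 + 2.5Q so Q* = 7.7143 and P* = 50.2857.
With the tax, sellers need 5 more per unit: 58 - Q = 31 + 2.5Q + 5, so Q_t = 6.2857. Buyers pay P_b = 51.7143; sellers receive P_s = P_b - 5 = 46.7143.
The welfare triangle lost has base Q* - Q_t = 1.4286 and height t = 5, so DWL = (1/2)(1.4286)(5) = 3.5714.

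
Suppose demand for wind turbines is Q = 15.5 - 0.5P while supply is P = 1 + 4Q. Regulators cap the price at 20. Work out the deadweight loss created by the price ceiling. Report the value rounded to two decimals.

0.19

Rewriting demand in inverse form: P = 31 - 2Q.
Without the control, 31 - 2Q = 1 + 4Q so Q* = 5 and P* = 21.
At P = 20, sellers supply (20 - 1)/4 = 4.75 while buyers want more, so the quantity traded is 4.75 at price 20.
At Q = 4.75 the demand price is 21.5 and the supply price is 20. Deadweight loss is the triangle between the curves from 4.75 to 5: (1/2)(21.5 - 20)(5 - 4.75) = 0.1875.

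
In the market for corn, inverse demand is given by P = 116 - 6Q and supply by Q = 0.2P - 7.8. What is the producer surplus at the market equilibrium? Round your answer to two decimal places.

Rewriting supply in inverse form: P = 39 + 5Q.
Equilibrium: 116 - 6Q = 39 + 5Q, so Q* = 7 and P* = 74.
PS is the area between P* and the supply curve from 0 to Q*: (1/2)(7)(35) = 122.5.

122.50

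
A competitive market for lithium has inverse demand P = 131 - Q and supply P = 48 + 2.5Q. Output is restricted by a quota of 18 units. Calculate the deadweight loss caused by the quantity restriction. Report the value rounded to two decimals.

57.14

Unrestricted equilibrium: Q* = (131 - 48)/(1 + 2.5) = 23.7143.
At Q = 18 the demand price is 131 - (18) = 113 and the supply price is 48 + 2.5(18) = 93.
Deadweight loss is the triangle between the curves from 18 to 23.7143: (1/2)(113 - 93)(23.7143 - 18) = 57.1429.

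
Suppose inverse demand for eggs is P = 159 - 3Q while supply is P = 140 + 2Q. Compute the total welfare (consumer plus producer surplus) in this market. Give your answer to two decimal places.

Setting demand equal to supply, 19 = 5Q, so Q* = 3.8 and P* = 147.6.
CS = (1/2)(3.8)(11.4) = 21.66 and PS = (1/2)(3.8)(7.6) = 14.44, so total surplus = 36.1.

36.10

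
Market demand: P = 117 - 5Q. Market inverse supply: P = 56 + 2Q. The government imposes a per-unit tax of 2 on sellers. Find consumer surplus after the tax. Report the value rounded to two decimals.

177.60

Without the tax, 117 - 5Q = 56 + 2Q so Q* = 8.7143 and P* = 73.4286.
A tax on sellers shifts supply up by 2: 117 - 5Q = 56 + 2Q + 2, so Q_t = 8.4286. Buyers pay P_b = 74.8571; sellers receive P_s = P_b - 2 = 72.8571.
Consumer surplus is the triangle under demand above P_b: (1/2)(8.4286)(117 - 74.8571) = 177.602.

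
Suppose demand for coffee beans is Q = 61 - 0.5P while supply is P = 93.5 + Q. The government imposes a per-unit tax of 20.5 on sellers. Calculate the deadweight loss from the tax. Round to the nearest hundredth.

Rewriting demand in inverse form: P = 122 - 2Q.
Pre-tax equilibrium: 122 - 2Q = 93.5 + Q gives Q* = 9.5, P* = 103.
A tax on sellers shifts supply up by 20.5: 122 - 2Q = 93.5 + Q + 20.5, so Q_t = 2.6667. Buyers pay P_b = 116.6667; sellers receive P_s = P_b - 20.5 = 96.1667.
Deadweight loss is the triangle between the curves from Q_t to Q*: (1/2)(9.5 - 2.6667)(20.5) = 70.0417.

70.04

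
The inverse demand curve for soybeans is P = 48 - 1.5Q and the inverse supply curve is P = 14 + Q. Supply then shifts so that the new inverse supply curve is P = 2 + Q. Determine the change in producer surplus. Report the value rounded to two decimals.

Initial equilibrium: Q_0 = 13.6, P_0 = 27.6; CS_0 = (1/2)(13.6)(20.4) = 138.72, PS_0 = (1/2)(13.6)(13.6) = 92.48.
New equilibrium: 48 - 1.5Q = 2 + Q gives Q_1 = 18.4, P_1 = 20.4; CS_1 = 253.92, PS_1 = 169.28.
Change in producer surplus = 169.28 - 92.48 = 76.8.

76.80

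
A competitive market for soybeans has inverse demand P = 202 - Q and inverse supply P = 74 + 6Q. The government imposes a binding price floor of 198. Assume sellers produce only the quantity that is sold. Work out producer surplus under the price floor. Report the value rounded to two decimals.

Without the control, 202 - Q = 74 + 6Q so Q* = 18.2857 and P* = 183.7143.
At the floor price 198, quantity demanded is (202 - 198)/1 = 4; demand is the short side, so Q = 4 trades at P = 198.
The supply price at Q = 4 is 98. PS is the trapezoid between 198 and supply over [0, 4]: (1/2)[(198 - 74) + (198 - 98)](4) = 448.

448.00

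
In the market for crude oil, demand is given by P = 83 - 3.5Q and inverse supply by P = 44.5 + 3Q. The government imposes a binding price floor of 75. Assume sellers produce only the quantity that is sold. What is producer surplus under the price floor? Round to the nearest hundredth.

61.88

Without the control, 83 - 3.5Q = 44.5 + 3Q so Q* = 5.9231 and P* = 62.2692.
At the floor price 75, quantity demanded is (83 - 75)/3.5 = 2.2857; demand is the short side, so Q = 2.2857 trades at P = 75.
The supply price at Q = 2.2857 is 51.3571. PS is the trapezoid between 75 and supply over [0, 2.2857]: (1/2)[(75 - 44.5) + (75 - 51.3571)](2.2857) = 61.8776.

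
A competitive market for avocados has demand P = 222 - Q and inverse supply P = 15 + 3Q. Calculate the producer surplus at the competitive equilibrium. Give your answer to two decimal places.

4017.09

Set 222 - Q = 15 + 3Q, which gives 207 = 4Q, so Q* = 51.75 and P* = 222 - (51.75) = 170.25.
Producer surplus is the triangle above supply below P*: (1/2)(51.75)(170.25 - 15) = (1/2)(51.75)(155.25) = 4017.0938.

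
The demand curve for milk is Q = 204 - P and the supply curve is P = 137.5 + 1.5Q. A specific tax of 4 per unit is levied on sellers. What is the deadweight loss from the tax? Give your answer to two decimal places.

Rewriting demand in inverse form: P = 204 - Q.
Without the tax, 204 - Q = 137.5 + 1.5Q so Q* = 26.6 and P* = 177.4.
With the tax, sellers need 4 more per unit: 204 - Q = 137.5 + 1.5Q + 4, so Q_t = 25. Buyers pay P_b = 179; sellers receive P_s = P_b - 4 = 175.
Deadweight loss is the triangle between the curves from Q_t to Q*: (1/2)(26.6 - 25)(4) = 3.2.

3.20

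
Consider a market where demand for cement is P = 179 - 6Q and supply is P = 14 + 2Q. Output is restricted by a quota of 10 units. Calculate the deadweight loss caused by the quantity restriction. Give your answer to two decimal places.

451.56

Without the quota, 179 - 6Q = 14 + 2Q gives Q* = 20.625.
At Q = 10 the demand price is 179 - 6(10) = 119 and the supply price is 14 + 2(10) = 34.
DWL = (1/2)(gap between curves at 10) x (Q* - 10) = (1/2)(85)(10.625) = 451.5625.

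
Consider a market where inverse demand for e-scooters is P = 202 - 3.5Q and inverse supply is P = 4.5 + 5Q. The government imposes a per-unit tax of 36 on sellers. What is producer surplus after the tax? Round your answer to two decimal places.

Pre-tax equilibrium: 202 - 3.5Q = 4.5 + 5Q gives Q* = 23.2353, P* = 120.6765.
A tax on sellers shifts supply up by 36: 202 - 3.5Q = 4.5 + 5Q + 36, so Q_t = 19. Buyers pay P_b = 135.5; sellers receive P_s = P_b - 36 = 99.5.
Producer surplus is the triangle above supply below P_s: (1/2)(19)(99.5 - 4.5) = 902.5.

902.50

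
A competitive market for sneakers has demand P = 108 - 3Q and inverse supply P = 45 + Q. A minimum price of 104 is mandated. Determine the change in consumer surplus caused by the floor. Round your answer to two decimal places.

-369.43

Without the control, 108 - 3Q = 45 + Q so Q* = 15.75 and P* = 60.75.
At the floor price 104, quantity demanded is (108 - 104)/3 = 1.3333; demand is the short side, so Q = 1.3333 trades at P = 104.
CS goes from (1/2)(15.75)(47.25) = 372.0938 to 2.6667 (computed as (108 - 104)(1.3333) - (1/2)(3)(1.3333)^2), a change of -369.4271.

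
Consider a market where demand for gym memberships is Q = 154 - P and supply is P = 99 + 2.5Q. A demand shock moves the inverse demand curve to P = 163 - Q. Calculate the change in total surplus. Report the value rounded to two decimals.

Rewriting demand in inverse form: P = 154 - Q.
Initial equilibrium: Q_0 = 15.7143, P_0 = 138.2857; CS_0 = (1/2)(15.7143)(15.7143) = 123.4694, PS_0 = (1/2)(15.7143)(39.2857) = 308.6735.
New equilibrium: 163 - Q = 99 + 2.5Q gives Q_1 = 18.2857, P_1 = 144.7143; CS_1 = 167.1837, PS_1 = 417.9592.
Change in total surplus = (167.1837 + 417.9592) - (123.4694 + 308.6735) = 153.

153.00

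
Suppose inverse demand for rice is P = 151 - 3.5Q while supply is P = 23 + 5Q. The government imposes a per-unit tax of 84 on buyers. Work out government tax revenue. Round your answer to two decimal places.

434.82

Without the tax, 151 - 3.5Q = 23 + 5Q so Q* = 15.0588 and P* = 98.2941.
With the tax, buyers' net willingness to pay falls by 84: (151 - 84) - 3.5Q = 23 + 5Q, so Q_t = 5.1765. Buyers pay P_b = 132.8824; sellers receive P_s = P_b - 84 = 48.8824.
Revenue is the tax times quantity traded: 84 x 5.1765 = 434.8235.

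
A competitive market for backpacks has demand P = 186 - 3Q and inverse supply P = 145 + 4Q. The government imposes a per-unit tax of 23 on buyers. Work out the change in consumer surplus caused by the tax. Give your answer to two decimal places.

-41.54

Without the tax, 186 - 3Q = 145 + 4Q so Q* = 5.8571 and P* = 168.4286.
With the tax, buyers' net willingness to pay falls by 23: (186 - 23) - 3Q = 145 + 4Q, so Q_t = 2.5714. Buyers pay P_b = 178.2857; sellers receive P_s = P_b - 23 = 155.2857.
CS falls from (1/2)(5.8571)(17.5714) = 51.4592 to (1/2)(2.5714)(7.7143) = 9.9184, a change of -41.5408.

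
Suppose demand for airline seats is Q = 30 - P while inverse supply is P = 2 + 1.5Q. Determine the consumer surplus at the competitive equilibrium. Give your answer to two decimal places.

Rewriting demand in inverse form: P = 30 - Q.
Setting demand equal to supply, 28 = 2.5Q, so Q* = 11.2 and P* = 18.8.
The demand choke price is 30, so CS = (1/2)(Q*)(30 - P*) = (1/2)(11.2)(11.2) = 62.72.

62.72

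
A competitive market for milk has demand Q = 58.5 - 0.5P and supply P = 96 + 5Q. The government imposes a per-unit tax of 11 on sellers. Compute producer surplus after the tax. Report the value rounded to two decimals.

Rewriting demand in inverse form: P = 117 - 2Q.
Without the tax, 117 - 2Q = 96 + 5Q so Q* = 3 and P* = 111.
A tax on sellers shifts supply up by 11: 117 - 2Q = 96 + 5Q + 11, so Q_t = 1.4286. Buyers pay P_b = 114.1429; sellers receive P_s = P_b - 11 = 103.1429.
Producer surplus is the triangle above supply below P_s: (1/2)(1.4286)(103.1429 - 96) = 5.102.

5.10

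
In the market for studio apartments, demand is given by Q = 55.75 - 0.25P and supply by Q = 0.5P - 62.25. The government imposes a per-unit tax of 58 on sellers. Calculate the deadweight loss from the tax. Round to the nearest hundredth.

Rewriting demand in inverse form: P = 223 - 4Q.
Rewriting supply in inverse form: P = 124.5 + 2Q.
Pre-tax equilibrium: 223 - 4Q = 124.5 + 2Q gives Q* = 16.4167, P* = 157.3333.
A tax on sellers shifts supply up by 58: 223 - 4Q = 124.5 + 2Q + 58, so Q_t = 6.75. Buyers pay P_b = 196; sellers receive P_s = P_b - 58 = 138.
The welfare triangle lost has base Q* - Q_t = 9.6667 and height t = 58, so DWL = (1/2)(9.6667)(58) = 280.3333.

280.33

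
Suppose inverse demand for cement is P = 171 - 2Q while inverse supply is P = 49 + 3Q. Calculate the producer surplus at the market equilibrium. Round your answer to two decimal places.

893.04

Setting demand equal to supply, 122 = 5Q, so Q* = 24.4 and P* = 122.2.
The supply curve's price intercept is 49, so PS = (1/2)(Q*)(P* - 49) = (1/2)(24.4)(73.2) = 893.04.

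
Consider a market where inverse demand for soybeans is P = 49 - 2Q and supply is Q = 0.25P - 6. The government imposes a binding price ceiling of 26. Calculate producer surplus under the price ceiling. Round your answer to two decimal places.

Rewriting supply in inverse form: P = 24 + 4Q.
Without the control, 49 - 2Q = 24 + 4Q so Q* = 4.1667 and P* = 40.6667.
At P = 26, sellers supply (26 - 24)/4 = 0.5 while buyers want more, so the quantity traded is 0.5 at price 26.
PS is the triangle above supply below 26: (1/2)(0.5)(26 - 24) = 0.5.

0.50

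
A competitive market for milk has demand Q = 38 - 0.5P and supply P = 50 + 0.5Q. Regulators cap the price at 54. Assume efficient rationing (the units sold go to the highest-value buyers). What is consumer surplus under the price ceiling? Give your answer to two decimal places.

Rewriting demand in inverse form: P = 76 - 2Q.
Without the control, 76 - 2Q = 50 + 0.5Q so Q* = 10.4 and P* = 55.2.
At the ceiling price 54, quantity supplied is (54 - 50)/0.5 = 8; supply is the short side, so Q = 8 trades at P = 54.
The demand price at Q = 8 is 60. CS is the trapezoid between demand and 54 over [0, 8]: (1/2)[(76 - 54) + (60 - 54)](8) = 112.

112.00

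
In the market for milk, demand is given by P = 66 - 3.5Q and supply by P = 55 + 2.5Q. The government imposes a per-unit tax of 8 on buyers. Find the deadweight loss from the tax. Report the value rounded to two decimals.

Pre-tax equilibrium: 66 - 3.5Q = 55 + 2.5Q gives Q* = 1.8333, P* = 59.5833.
A tax on buyers shifts demand down by 8: (66 - 8) - 3.5Q = 55 + 2.5Q, so Q_t = 0.5. Buyers pay P_b = 64.25; sellers receive P_s = P_b - 8 = 56.25.
The welfare triangle lost has base Q* - Q_t = 1.3333 and height t = 8, so DWL = (1/2)(1.3333)(8) = 5.3333.

5.33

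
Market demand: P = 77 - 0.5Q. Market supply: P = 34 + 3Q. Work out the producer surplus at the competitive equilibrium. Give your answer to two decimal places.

226.41

Set 77 - 0.5Q = 34 + 3Q, which gives 43 = 3.5Q, so Q* = 12.2857 and P* = 77 - 0.5(12.2857) = 70.8571.
The supply curve's price intercept is 34, so PS = (1/2)(Q*)(P* - 34) = (1/2)(12.2857)(36.8571) = 226.4082.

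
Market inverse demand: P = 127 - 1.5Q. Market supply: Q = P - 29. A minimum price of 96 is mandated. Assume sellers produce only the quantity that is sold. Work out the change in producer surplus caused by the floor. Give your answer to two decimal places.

402.79

Rewriting supply in inverse form: P = 29 + Q.
Without the control, 127 - 1.5Q = 29 + Q so Q* = 39.2 and P* = 68.2.
At P = 96, buyers demand (127 - 96)/1.5 = 20.6667 while sellers would supply more, so the quantity traded is 20.6667 at price 96.
PS goes from (1/2)(39.2)(39.2) = 768.32 to 1171.1111 (computed as (96 - 29)(20.6667) - (1/2)(1)(20.6667)^2), a change of 402.7911.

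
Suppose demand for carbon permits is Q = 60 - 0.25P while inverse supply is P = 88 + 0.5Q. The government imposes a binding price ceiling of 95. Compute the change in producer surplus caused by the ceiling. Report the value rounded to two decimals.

Rewriting demand in inverse form: P = 240 - 4Q.
Free-market equilibrium: 240 - 4Q = 88 + 0.5Q gives Q* = 33.7778, P* = 104.8889.
At the ceiling price 95, quantity supplied is (95 - 88)/0.5 = 14; supply is the short side, so Q = 14 trades at P = 95.
PS goes from (1/2)(33.7778)(16.8889) = 285.2346 to 49 (computed as (95 - 88)(14) - (1/2)(0.5)(14)^2), a change of -236.2346.

-236.23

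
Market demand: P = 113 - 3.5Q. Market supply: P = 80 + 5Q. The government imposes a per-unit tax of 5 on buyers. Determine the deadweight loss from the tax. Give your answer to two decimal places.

Without the tax, 113 - 3.5Q = 80 + 5Q so Q* = 3.8824 and P* = 99.4118.
A tax on buyers shifts demand down by 5: (113 - 5) - 3.5Q = 80 + 5Q, so Q_t = 3.2941. Buyers pay P_b = 101.4706; sellers receive P_s = P_b - 5 = 96.4706.
The welfare triangle lost has base Q* - Q_t = 0.5882 and height t = 5, so DWL = (1/2)(0.5882)(5) = 1.4706.

1.47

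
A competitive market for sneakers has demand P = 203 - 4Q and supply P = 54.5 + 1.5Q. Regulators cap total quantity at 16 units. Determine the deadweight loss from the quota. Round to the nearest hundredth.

Without the quota, 203 - 4Q = 54.5 + 1.5Q gives Q* = 27.
At Q = 16 the demand price is 203 - 4(16) = 139 and the supply price is 54.5 + 1.5(16) = 78.5.
Deadweight loss is the triangle between the curves from 16 to 27: (1/2)(139 - 78.5)(27 - 16) = 332.75.

332.75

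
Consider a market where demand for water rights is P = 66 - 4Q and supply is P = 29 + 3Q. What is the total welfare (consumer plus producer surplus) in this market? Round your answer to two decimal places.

97.79

Set 66 - 4Q = 29 + 3Q, which gives 37 = 7Q, so Q* = 5.2857 and P* = 66 - 4(5.2857) = 44.8571.
Total surplus is the full triangle between the curves from 0 to Q*: (1/2)(5.2857)(66 - 29) = 97.7857.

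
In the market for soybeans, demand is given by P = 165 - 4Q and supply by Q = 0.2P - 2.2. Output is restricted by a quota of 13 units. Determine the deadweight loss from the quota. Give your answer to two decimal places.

Rewriting supply in inverse form: P = 11 + 5Q.
Without the quota, 165 - 4Q = 11 + 5Q gives Q* = 17.1111.
At Q = 13 the demand price is 165 - 4(13) = 113 and the supply price is 11 + 5(13) = 76.
DWL = (1/2)(gap between curves at 13) x (Q* - 13) = (1/2)(37)(4.1111) = 76.0556.

76.06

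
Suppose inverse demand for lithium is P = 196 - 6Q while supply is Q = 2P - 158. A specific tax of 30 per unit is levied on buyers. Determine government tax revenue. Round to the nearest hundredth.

Rewriting supply in inverse form: P = 79 + 0.5Q.
Without the tax, 196 - 6Q = 79 + 0.5Q so Q* = 18 and P* = 88.
A tax on buyers shifts demand down by 30: (196 - 30) - 6Q = 79 + 0.5Q, so Q_t = 13.3846. Buyers pay P_b = 115.6923; sellers receive P_s = P_b - 30 = 85.6923.
Revenue is the tax times quantity traded: 30 x 13.3846 = 401.5385.

401.54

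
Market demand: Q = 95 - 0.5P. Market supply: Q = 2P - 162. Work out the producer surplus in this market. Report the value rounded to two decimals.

Rewriting demand in inverse form: P = 190 - 2Q.
Rewriting supply in inverse form: P = 81 + 0.5Q.
Setting demand equal to supply, 109 = 2.5Q, so Q* = 43.6 and P* = 102.8.
The supply curve's price intercept is 81, so PS = (1/2)(Q*)(P* - 81) = (1/2)(43.6)(21.8) = 475.24.

475.24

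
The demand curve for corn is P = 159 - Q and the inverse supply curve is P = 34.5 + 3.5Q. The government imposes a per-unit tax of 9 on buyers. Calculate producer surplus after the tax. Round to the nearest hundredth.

Pre-tax equilibrium: 159 - Q = 34.5 + 3.5Q gives Q* = 27.6667, P* = 131.3333.
With the tax, buyers' net willingness to pay falls by 9: (159 - 9) - Q = 34.5 + 3.5Q, so Q_t = 25.6667. Buyers pay P_b = 133.3333; sellers receive P_s = P_b - 9 = 124.3333.
Producer surplus is the triangle above supply below P_s: (1/2)(25.6667)(124.3333 - 34.5) = 1152.8611.

1152.86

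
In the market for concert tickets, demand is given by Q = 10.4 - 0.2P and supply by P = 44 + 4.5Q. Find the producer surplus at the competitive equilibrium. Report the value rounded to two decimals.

Rewriting demand in inverse form: P = 52 - 5Q.
Set 52 - 5Q = 44 + 4.5Q, which gives 8 = 9.5Q, so Q* = 0.8421 and P* = 52 - 5(0.8421) = 47.7895.
The supply curve's price intercept is 44, so PS = (1/2)(Q*)(P* - 44) = (1/2)(0.8421)(3.7895) = 1.5956.

1.60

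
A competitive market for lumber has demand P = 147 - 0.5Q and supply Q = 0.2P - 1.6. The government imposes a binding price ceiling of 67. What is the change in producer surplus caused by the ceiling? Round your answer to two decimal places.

-1248.68

Rewriting supply in inverse form: P = 8 + 5Q.
Without the control, 147 - 0.5Q = 8 + 5Q so Q* = 25.2727 and P* = 134.3636.
At P = 67, sellers supply (67 - 8)/5 = 11.8 while buyers want more, so the quantity traded is 11.8 at price 67.
PS goes from (1/2)(25.2727)(126.3636) = 1596.7769 to 348.1 (computed as (67 - 8)(11.8) - (1/2)(5)(11.8)^2), a change of -1248.6769.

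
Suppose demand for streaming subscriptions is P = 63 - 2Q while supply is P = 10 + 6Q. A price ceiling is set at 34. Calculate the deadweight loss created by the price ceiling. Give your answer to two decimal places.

Without the control, 63 - 2Q = 10 + 6Q so Q* = 6.625 and P* = 49.75.
At the ceiling price 34, quantity supplied is (34 - 10)/6 = 4; supply is the short side, so Q = 4 trades at P = 34.
The lost-trades triangle has base Q* - 4 = 2.625 and height equal to the gap between the curves at Q = 4, which is 55 - 34 = 21. DWL = (1/2)(2.625)(21) = 27.5625.

27.56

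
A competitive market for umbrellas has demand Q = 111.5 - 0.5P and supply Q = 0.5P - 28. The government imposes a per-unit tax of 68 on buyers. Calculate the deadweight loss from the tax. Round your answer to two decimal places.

Rewriting demand in inverse form: P = 223 - 2Q.
Rewriting supply in inverse form: P = 56 + 2Q.
Pre-tax equilibrium: 223 - 2Q = 56 + 2Q gives Q* = 41.75, P* = 139.5.
With the tax, buyers' net willingness to pay falls by 68: (223 - 68) - 2Q = 56 + 2Q, so Q_t = 24.75. Buyers pay P_b = 173.5; sellers receive P_s = P_b - 68 = 105.5.
Deadweight loss is the triangle between the curves from Q_t to Q*: (1/2)(41.75 - 24.75)(68) = 578.

578.00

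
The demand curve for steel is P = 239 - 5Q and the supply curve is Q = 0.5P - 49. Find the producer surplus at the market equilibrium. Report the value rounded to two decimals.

Rewriting supply in inverse form: P = 98 + 2Q.
Equilibrium: 239 - 5Q = 98 + 2Q, so Q* = 20.1429 and P* = 138.2857.
PS is the area between P* and the supply curve from 0 to Q*: (1/2)(20.1429)(40.2857) = 405.7347.

405.73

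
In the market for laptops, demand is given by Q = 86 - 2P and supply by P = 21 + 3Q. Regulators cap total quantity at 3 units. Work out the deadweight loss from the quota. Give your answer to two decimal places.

Rewriting demand in inverse form: P = 43 - 0.5Q.
Unrestricted equilibrium: Q* = (43 - 21)/(0.5 + 3) = 6.2857.
At Q = 3 the demand price is 43 - 0.5(3) = 41.5 and the supply price is 21 + 3(3) = 30.
Deadweight loss is the triangle between the curves from 3 to 6.2857: (1/2)(41.5 - 30)(6.2857 - 3) = 18.8929.

18.89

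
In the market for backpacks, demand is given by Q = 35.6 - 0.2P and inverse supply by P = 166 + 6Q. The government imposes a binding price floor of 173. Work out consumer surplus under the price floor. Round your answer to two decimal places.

2.50

Rewriting demand in inverse form: P = 178 - 5Q.
Free-market equilibrium: 178 - 5Q = 166 + 6Q gives Q* = 1.0909, P* = 172.5455.
At P = 173, buyers demand (178 - 173)/5 = 1 while sellers would supply more, so the quantity traded is 1 at price 173.
CS is the triangle under demand above 173: (1/2)(1)(178 - 173) = 2.5.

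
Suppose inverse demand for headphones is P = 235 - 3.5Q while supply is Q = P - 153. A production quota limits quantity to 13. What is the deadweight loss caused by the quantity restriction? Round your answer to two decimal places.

Rewriting supply in inverse form: P = 153 + Q.
Without the quota, 235 - 3.5Q = 153 + Q gives Q* = 18.2222.
At Q = 13 the demand price is 235 - 3.5(13) = 189.5 and the supply price is 153 + (13) = 166.
Deadweight loss is the triangle between the curves from 13 to 18.2222: (1/2)(189.5 - 166)(18.2222 - 13) = 61.3611.

61.36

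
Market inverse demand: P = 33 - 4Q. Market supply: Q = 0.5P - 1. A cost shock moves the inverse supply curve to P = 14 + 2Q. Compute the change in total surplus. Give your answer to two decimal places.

-50.00

Rewriting supply in inverse form: P = 2 + 2Q.
Initial equilibrium: Q_0 = 5.1667, P_0 = 12.3333; CS_0 = (1/2)(5.1667)(20.6667) = 53.3889, PS_0 = (1/2)(5.1667)(10.3333) = 26.6944.
New equilibrium: 33 - 4Q = 14 + 2Q gives Q_1 = 3.1667, P_1 = 20.3333; CS_1 = 20.0556, PS_1 = 10.0278.
Change in total surplus = (20.0556 + 10.0278) - (53.3889 + 26.6944) = -50.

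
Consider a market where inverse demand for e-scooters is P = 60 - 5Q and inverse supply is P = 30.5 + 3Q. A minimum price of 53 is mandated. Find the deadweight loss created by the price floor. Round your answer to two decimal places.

Free-market equilibrium: 60 - 5Q = 30.5 + 3Q gives Q* = 3.6875, P* = 41.5625.
At the floor price 53, quantity demanded is (60 - 53)/5 = 1.4; demand is the short side, so Q = 1.4 trades at P = 53.
At Q = 1.4 the demand price is 53 and the supply price is 34.7. Deadweight loss is the triangle between the curves from 1.4 to 3.6875: (1/2)(53 - 34.7)(3.6875 - 1.4) = 20.9306.

20.93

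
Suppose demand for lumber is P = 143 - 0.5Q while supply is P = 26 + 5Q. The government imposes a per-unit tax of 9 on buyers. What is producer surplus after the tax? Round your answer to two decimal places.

Without the tax, 143 - 0.5Q = 26 + 5Q so Q* = 21.2727 and P* = 132.3636.
With the tax, buyers' net willingness to pay falls by 9: (143 - 9) - 0.5Q = 26 + 5Q, so Q_t = 19.6364. Buyers pay P_b = 133.1818; sellers receive P_s = P_b - 9 = 124.1818.
Producer surplus is the triangle above supply below P_s: (1/2)(19.6364)(124.1818 - 26) = 963.9669.

963.97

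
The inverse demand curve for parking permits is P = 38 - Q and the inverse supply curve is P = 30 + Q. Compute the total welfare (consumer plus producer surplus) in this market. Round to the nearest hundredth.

Setting demand equal to supply, 8 = 2Q, so Q* = 4 and P* = 34.
CS = (1/2)(4)(4) = 8 and PS = (1/2)(4)(4) = 8, so total surplus = 16.

16.00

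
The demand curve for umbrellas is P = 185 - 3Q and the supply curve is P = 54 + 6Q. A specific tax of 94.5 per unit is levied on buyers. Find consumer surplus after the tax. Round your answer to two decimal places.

24.67

Without the tax, 185 - 3Q = 54 + 6Q so Q* = 14.5556 and P* = 141.3333.
A tax on buyers shifts demand down by 94.5: (185 - 94.5) - 3Q = 54 + 6Q, so Q_t = 4.0556. Buyers pay P_b = 172.8333; sellers receive P_s = P_b - 94.5 = 78.3333.
CS = (1/2)(Q_t)(185 - P_b) = (1/2)(4.0556)(12.1667) = 24.6713.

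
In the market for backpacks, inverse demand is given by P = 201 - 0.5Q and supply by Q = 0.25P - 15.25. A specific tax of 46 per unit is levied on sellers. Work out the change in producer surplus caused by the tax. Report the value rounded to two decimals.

-1063.11

Rewriting supply in inverse form: P = 61 + 4Q.
Pre-tax equilibrium: 201 - 0.5Q = 61 + 4Q gives Q* = 31.1111, P* = 185.4444.
A tax on sellers shifts supply up by 46: 201 - 0.5Q = 61 + 4Q + 46, so Q_t = 20.8889. Buyers pay P_b = 190.5556; sellers receive P_s = P_b - 46 = 144.5556.
PS falls from (1/2)(31.1111)(124.4444) = 1935.8025 to (1/2)(20.8889)(83.5556) = 872.6914, a change of -1063.1111.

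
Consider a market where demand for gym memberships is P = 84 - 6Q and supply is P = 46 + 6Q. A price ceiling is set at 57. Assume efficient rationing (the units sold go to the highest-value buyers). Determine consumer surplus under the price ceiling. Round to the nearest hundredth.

Without the control, 84 - 6Q = 46 + 6Q so Q* = 3.1667 and P* = 65.
At P = 57, sellers supply (57 - 46)/6 = 1.8333 while buyers want more, so the quantity traded is 1.8333 at price 57.
The demand price at Q = 1.8333 is 73. CS is the trapezoid between demand and 57 over [0, 1.8333]: (1/2)[(84 - 57) + (73 - 57)](1.8333) = 39.4167.

39.42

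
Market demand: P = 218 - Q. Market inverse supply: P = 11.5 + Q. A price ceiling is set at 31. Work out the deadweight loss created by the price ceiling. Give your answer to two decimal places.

Without the control, 218 - Q = 11.5 + Q so Q* = 103.25 and P* = 114.75.
At P = 31, sellers supply (31 - 11.5)/1 = 19.5 while buyers want more, so the quantity traded is 19.5 at price 31.
At Q = 19.5 the demand price is 198.5 and the supply price is 31. Deadweight loss is the triangle between the curves from 19.5 to 103.25: (1/2)(198.5 - 31)(103.25 - 19.5) = 7014.0625.

7014.06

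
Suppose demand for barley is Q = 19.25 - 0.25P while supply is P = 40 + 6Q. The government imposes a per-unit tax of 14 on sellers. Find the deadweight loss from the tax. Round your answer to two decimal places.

9.80

Rewriting demand in inverse form: P = 77 - 4Q.
Without the tax, 77 - 4Q = 40 + 6Q so Q* = 3.7 and P* = 62.2.
A tax on sellers shifts supply up by 14: 77 - 4Q = 40 + 6Q + 14, so Q_t = 2.3. Buyers pay P_b = 67.8; sellers receive P_s = P_b - 14 = 53.8.
The welfare triangle lost has base Q* - Q_t = 1.4 and height t = 14, so DWL = (1/2)(1.4)(14) = 9.8.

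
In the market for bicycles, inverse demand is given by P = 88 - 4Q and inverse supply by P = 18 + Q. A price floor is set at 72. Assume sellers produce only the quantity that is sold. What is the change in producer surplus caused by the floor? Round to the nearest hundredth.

110.00

Without the control, 88 - 4Q = 18 + Q so Q* = 14 and P* = 32.
At the floor price 72, quantity demanded is (88 - 72)/4 = 4; demand is the short side, so Q = 4 trades at P = 72.
PS goes from (1/2)(14)(14) = 98 to 208 (computed as (72 - 18)(4) - (1/2)(1)(4)^2), a change of 110.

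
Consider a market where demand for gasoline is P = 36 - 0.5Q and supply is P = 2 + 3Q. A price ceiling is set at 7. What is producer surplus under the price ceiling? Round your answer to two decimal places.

Free-market equilibrium: 36 - 0.5Q = 2 + 3Q gives Q* = 9.7143, P* = 31.1429.
At P = 7, sellers supply (7 - 2)/3 = 1.6667 while buyers want more, so the quantity traded is 1.6667 at price 7.
PS is the triangle above supply below 7: (1/2)(1.6667)(7 - 2) = 4.1667.

4.17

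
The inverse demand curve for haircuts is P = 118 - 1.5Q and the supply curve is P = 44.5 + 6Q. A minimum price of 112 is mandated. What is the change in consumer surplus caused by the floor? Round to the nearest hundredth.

-60.03

Free-market equilibrium: 118 - 1.5Q = 44.5 + 6Q gives Q* = 9.8, P* = 103.3.
At P = 112, buyers demand (118 - 112)/1.5 = 4 while sellers would supply more, so the quantity traded is 4 at price 112.
CS goes from (1/2)(9.8)(14.7) = 72.03 to 12 (computed as (118 - 112)(4) - (1/2)(1.5)(4)^2), a change of -60.03.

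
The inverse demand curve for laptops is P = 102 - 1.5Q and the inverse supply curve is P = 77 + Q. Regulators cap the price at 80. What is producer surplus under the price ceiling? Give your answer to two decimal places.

4.50

Free-market equilibrium: 102 - 1.5Q = 77 + Q gives Q* = 10, P* = 87.
At P = 80, sellers supply (80 - 77)/1 = 3 while buyers want more, so the quantity traded is 3 at price 80.
PS is the triangle above supply below 80: (1/2)(3)(80 - 77) = 4.5.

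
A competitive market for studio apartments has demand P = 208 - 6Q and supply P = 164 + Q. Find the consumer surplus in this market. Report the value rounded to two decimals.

Set 208 - 6Q = 164 + Q, which gives 44 = 7Q, so Q* = 6.2857 and P* = 208 - 6(6.2857) = 170.2857.
Consumer surplus is the triangle under demand above P*: (1/2)(6.2857)(208 - 170.2857) = (1/2)(6.2857)(37.7143) = 118.5306.

118.53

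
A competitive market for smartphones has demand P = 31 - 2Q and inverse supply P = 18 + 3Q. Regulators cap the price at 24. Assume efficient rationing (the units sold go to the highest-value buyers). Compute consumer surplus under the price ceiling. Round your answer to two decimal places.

10.00

Free-market equilibrium: 31 - 2Q = 18 + 3Q gives Q* = 2.6, P* = 25.8.
At P = 24, sellers supply (24 - 18)/3 = 2 while buyers want more, so the quantity traded is 2 at price 24.
The demand price at Q = 2 is 27. CS is the trapezoid between demand and 24 over [0, 2]: (1/2)[(31 - 24) + (27 - 24)](2) = 10.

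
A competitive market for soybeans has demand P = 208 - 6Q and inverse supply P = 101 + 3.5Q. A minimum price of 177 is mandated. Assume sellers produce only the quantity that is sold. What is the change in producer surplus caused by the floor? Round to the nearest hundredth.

Without the control, 208 - 6Q = 101 + 3.5Q so Q* = 11.2632 and P* = 140.4211.
At the floor price 177, quantity demanded is (208 - 177)/6 = 5.1667; demand is the short side, so Q = 5.1667 trades at P = 177.
PS goes from (1/2)(11.2632)(39.4211) = 222.0028 to 345.9514 (computed as (177 - 101)(5.1667) - (1/2)(3.5)(5.1667)^2), a change of 123.9486.

123.95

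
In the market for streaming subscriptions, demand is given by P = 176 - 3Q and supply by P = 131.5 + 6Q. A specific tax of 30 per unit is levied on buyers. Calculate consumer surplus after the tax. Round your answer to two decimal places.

3.89

Pre-tax equilibrium: 176 - 3Q = 131.5 + 6Q gives Q* = 4.9444, P* = 161.1667.
With the tax, buyers' net willingness to pay falls by 30: (176 - 30) - 3Q = 131.5 + 6Q, so Q_t = 1.6111. Buyers pay P_b = 171.1667; sellers receive P_s = P_b - 30 = 141.1667.
Consumer surplus is the triangle under demand above P_b: (1/2)(1.6111)(176 - 171.1667) = 3.8935.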